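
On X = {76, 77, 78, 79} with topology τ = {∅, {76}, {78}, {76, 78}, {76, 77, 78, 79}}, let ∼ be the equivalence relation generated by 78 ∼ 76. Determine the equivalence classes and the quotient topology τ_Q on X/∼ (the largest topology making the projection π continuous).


X/∼ = {[76=78], [77], [79]}; |τ_Q| = 3.

Equivalence classes: [76=78], [77], [79].
Quotient map π: X → X/∼ sends 76 ↦ [76=78], 77 ↦ [77], 78 ↦ [76=78], 79 ↦ [79].
For each subset V ⊆ X/∼, compute π^{-1}(V) ⊆ X and check whether π^{-1}(V) ∈ τ. V is open in τ_Q iff π^{-1}(V) ∈ τ.
  V = {}: π^{-1}(V) = ∅ ∈ τ ✓.
  V = {[76=78]}: π^{-1}(V) = {76, 78} ∈ τ ✓.
  V = {[77]}: π^{-1}(V) = {77} ∉ τ ✗.
  V = {[76=78], [77]}: π^{-1}(V) = {76, 77, 78} ∉ τ ✗.
  V = {[79]}: π^{-1}(V) = {79} ∉ τ ✗.
  V = {[76=78], [79]}: π^{-1}(V) = {76, 78, 79} ∉ τ ✗.
  V = {[77], [79]}: π^{-1}(V) = {77, 79} ∉ τ ✗.
  V = {[76=78], [77], [79]}: π^{-1}(V) = {76, 77, 78, 79} ∈ τ ✓.
Open sets in the quotient: τ_Q = {{}, {[76=78]}, {[76=78], [77], [79]}} (3 elements).


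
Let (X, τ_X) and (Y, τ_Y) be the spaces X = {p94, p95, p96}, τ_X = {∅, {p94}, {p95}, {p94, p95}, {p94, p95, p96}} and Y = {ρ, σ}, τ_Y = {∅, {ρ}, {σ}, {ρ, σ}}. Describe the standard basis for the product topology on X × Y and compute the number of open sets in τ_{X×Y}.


Basis B = {∅ × ∅, {p94} × {ρ}, {p94} × {σ}, {p95} × {ρ}, {p95} × {σ}, {p94} × {ρ, σ}, {p94, p95} × {ρ}, {p94, p95} × {σ}, {p95} × {ρ, σ}, {p94, p95, p96} × {ρ}, {p94, p95, p96} × {σ}, {p94, p95} × {ρ, σ}, {p94, p95, p96} × {ρ, σ}}; |τ_{X×Y}| = 25.

Enumerate products U × V with U ∈ τ_X, V ∈ τ_Y (deduplicated):
  ∅ × ∅ = {} (∅)
  {p94} × {ρ} = {(p94,ρ)}
  {p94} × {σ} = {(p94,σ)}
  {p95} × {ρ} = {(p95,ρ)}
  {p95} × {σ} = {(p95,σ)}
  {p94} × {ρ, σ} = {(p94,ρ), (p94,σ)}
  {p94, p95} × {ρ} = {(p94,ρ), (p95,ρ)}
  {p94, p95} × {σ} = {(p94,σ), (p95,σ)}
  {p95} × {ρ, σ} = {(p95,ρ), (p95,σ)}
  {p94, p95, p96} × {ρ} = {(p94,ρ), (p95,ρ), (p96,ρ)}
  {p94, p95, p96} × {σ} = {(p94,σ), (p95,σ), (p96,σ)}
  {p94, p95} × {ρ, σ} = {(p94,ρ), (p94,σ), (p95,ρ), (p95,σ)}
  {p94, p95, p96} × {ρ, σ} = {(p94,ρ), (p94,σ), (p95,ρ), (p95,σ), (p96,ρ), (p96,σ)}
These 13 distinct sets form the basis B.
Close under arbitrary unions to get τ_{X×Y}; counting gives |τ_{X×Y}| = 25.


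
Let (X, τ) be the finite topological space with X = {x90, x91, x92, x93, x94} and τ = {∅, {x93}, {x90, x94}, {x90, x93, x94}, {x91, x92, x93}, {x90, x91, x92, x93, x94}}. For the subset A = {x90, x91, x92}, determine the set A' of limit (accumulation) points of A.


A' = {x91, x92, x94}

For each x ∈ X, list the open sets U ∈ τ with x ∈ U, then check whether U ∩ (A ∖ {x}) ≠ ∅ for every such U.
  x = x90: open {x90, x94} ∋ x has {x90, x94} ∩ (A ∖ {x90}) = ∅, so x is NOT a limit point.
  x = x91: opens ∋ x are {x91, x92, x93}, {x90, x91, x92, x93, x94}; each meets A ∖ {x91}, so x IS a limit point.
  x = x92: opens ∋ x are {x91, x92, x93}, {x90, x91, x92, x93, x94}; each meets A ∖ {x92}, so x IS a limit point.
  x = x93: open {x93} ∋ x has {x93} ∩ (A ∖ {x93}) = ∅, so x is NOT a limit point.
  x = x94: opens ∋ x are {x90, x94}, {x90, x93, x94}, {x90, x91, x92, x93, x94}; each meets A ∖ {x94}, so x IS a limit point.
Collecting: A' = {x91, x92, x94}.


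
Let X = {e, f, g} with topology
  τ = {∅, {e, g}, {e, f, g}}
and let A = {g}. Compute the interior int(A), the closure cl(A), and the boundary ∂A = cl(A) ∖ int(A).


int(A) = ∅, cl(A) = {e, f, g}, ∂A = {e, f, g}.

Closed sets in (X, τ) are complements of opens:
  closed(X, τ) = {∅, {f}, {e, f, g}}.
int(A) = ⋃ {U ∈ τ : U ⊆ A}. Opens contained in A: ∅.
Taking the union of these: int(A) = ∅.
cl(A) = ⋂ {C closed : A ⊆ C}. Closed sets containing A: {e, f, g}.
Intersecting these: cl(A) = {e, f, g}.
∂A = cl(A) ∖ int(A) = {e, f, g} ∖ ∅ = {e, f, g}.


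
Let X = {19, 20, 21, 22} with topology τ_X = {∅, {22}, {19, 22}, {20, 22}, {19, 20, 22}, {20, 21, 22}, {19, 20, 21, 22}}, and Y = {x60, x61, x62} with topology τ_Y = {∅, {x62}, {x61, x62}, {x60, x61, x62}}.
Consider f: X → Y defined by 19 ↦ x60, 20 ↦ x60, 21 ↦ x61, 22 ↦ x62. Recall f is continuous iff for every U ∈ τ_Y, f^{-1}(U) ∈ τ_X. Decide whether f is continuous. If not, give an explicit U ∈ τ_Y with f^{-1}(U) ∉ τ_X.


f is NOT continuous.

Compute f^{-1}(U) for each U ∈ τ_Y:
  U = ∅: f^{-1}(U) = ∅ ∈ τ_X ✓.
  U = {x62}: f^{-1}(U) = {22} ∈ τ_X ✓.
  U = {x61, x62}: f^{-1}(U) = {21, 22} ∉ τ_X ✗.
  U = {x60, x61, x62}: f^{-1}(U) = {19, 20, 21, 22} ∈ τ_X ✓.
Found U = {x61, x62} with f^{-1}(U) = {21, 22} not in τ_X. Therefore f is NOT continuous.


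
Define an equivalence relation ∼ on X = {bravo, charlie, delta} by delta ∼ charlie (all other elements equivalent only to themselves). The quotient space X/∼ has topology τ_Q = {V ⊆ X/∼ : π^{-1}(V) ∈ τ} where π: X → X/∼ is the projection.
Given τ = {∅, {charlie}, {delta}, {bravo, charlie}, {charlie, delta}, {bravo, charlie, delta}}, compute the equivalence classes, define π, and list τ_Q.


X/∼ = {[bravo], [charlie=delta]}; |τ_Q| = 3.

Equivalence classes: [bravo], [charlie=delta].
Quotient map π: X → X/∼ sends bravo ↦ [bravo], charlie ↦ [charlie=delta], delta ↦ [charlie=delta].
For each subset V ⊆ X/∼, compute π^{-1}(V) ⊆ X and check whether π^{-1}(V) ∈ τ. V is open in τ_Q iff π^{-1}(V) ∈ τ.
  V = {}: π^{-1}(V) = ∅ ∈ τ ✓.
  V = {[bravo]}: π^{-1}(V) = {bravo} ∉ τ ✗.
  V = {[charlie=delta]}: π^{-1}(V) = {charlie, delta} ∈ τ ✓.
  V = {[bravo], [charlie=delta]}: π^{-1}(V) = {bravo, charlie, delta} ∈ τ ✓.
Open sets in the quotient: τ_Q = {{}, {[charlie=delta]}, {[bravo], [charlie=delta]}} (3 elements).


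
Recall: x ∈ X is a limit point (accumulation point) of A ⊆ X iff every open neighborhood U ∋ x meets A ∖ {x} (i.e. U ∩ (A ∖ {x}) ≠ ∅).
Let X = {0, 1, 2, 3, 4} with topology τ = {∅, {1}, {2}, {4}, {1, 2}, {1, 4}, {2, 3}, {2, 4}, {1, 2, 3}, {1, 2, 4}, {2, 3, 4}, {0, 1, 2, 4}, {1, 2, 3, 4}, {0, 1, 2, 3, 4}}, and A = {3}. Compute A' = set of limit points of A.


A' = ∅

For each x ∈ X, list the open sets U ∈ τ with x ∈ U, then check whether U ∩ (A ∖ {x}) ≠ ∅ for every such U.
  x = 0: open {0, 1, 2, 4} ∋ x has {0, 1, 2, 4} ∩ (A ∖ {0}) = ∅, so x is NOT a limit point.
  x = 1: open {1} ∋ x has {1} ∩ (A ∖ {1}) = ∅, so x is NOT a limit point.
  x = 2: open {2} ∋ x has {2} ∩ (A ∖ {2}) = ∅, so x is NOT a limit point.
  x = 3: open {2, 3} ∋ x has {2, 3} ∩ (A ∖ {3}) = ∅, so x is NOT a limit point.
  x = 4: open {4} ∋ x has {4} ∩ (A ∖ {4}) = ∅, so x is NOT a limit point.
Collecting: A' = ∅.


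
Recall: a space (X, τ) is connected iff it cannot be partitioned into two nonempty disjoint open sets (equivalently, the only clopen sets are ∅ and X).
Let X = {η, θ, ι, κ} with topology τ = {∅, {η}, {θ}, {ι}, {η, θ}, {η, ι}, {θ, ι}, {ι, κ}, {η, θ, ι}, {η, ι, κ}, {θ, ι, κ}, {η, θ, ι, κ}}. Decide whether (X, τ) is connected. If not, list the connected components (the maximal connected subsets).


(X, τ) is disconnected; components = [{η}, {θ}, {ι, κ}].

Find clopen sets (U ∈ τ with X ∖ U ∈ τ):
  U = ∅, X ∖ U = {η, θ, ι, κ} — both open, so U is clopen.
  U = {η}, X ∖ U = {θ, ι, κ} — both open, so U is clopen.
  U = {θ}, X ∖ U = {η, ι, κ} — both open, so U is clopen.
  U = {η, θ}, X ∖ U = {ι, κ} — both open, so U is clopen.
  U = {ι, κ}, X ∖ U = {η, θ} — both open, so U is clopen.
  U = {η, ι, κ}, X ∖ U = {θ} — both open, so U is clopen.
  U = {θ, ι, κ}, X ∖ U = {η} — both open, so U is clopen.
  U = {η, θ, ι, κ}, X ∖ U = ∅ — both open, so U is clopen.
Nontrivial clopen(s) exist: e.g. {ι, κ}. So (X, τ) is disconnected.
Compute connected components by grouping points that agree on all clopens:
  component: {η}
  component: {θ}
  component: {ι, κ}


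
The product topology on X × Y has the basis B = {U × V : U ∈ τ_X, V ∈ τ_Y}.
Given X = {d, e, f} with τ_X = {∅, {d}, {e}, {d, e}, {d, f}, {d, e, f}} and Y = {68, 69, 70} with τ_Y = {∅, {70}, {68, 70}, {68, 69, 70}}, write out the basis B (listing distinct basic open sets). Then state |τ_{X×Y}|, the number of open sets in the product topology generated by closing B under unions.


Basis B = {∅ × ∅, {d} × {70}, {e} × {70}, {d} × {68, 70}, {d, e} × {70}, {d, f} × {70}, {e} × {68, 70}, {d} × {68, 69, 70}, {d, e, f} × {70}, {e} × {68, 69, 70}, {d, e} × {68, 70}, {d, f} × {68, 70}, {d, e} × {68, 69, 70}, {d, f} × {68, 69, 70}, {d, e, f} × {68, 70}, {d, e, f} × {68, 69, 70}}; |τ_{X×Y}| = 40.

Enumerate products U × V with U ∈ τ_X, V ∈ τ_Y (deduplicated):
  ∅ × ∅ = {} (∅)
  {d} × {70} = {(d,70)}
  {e} × {70} = {(e,70)}
  {d} × {68, 70} = {(d,68), (d,70)}
  {d, e} × {70} = {(d,70), (e,70)}
  {d, f} × {70} = {(d,70), (f,70)}
  {e} × {68, 70} = {(e,68), (e,70)}
  {d} × {68, 69, 70} = {(d,68), (d,69), (d,70)}
  {d, e, f} × {70} = {(d,70), (e,70), (f,70)}
  {e} × {68, 69, 70} = {(e,68), (e,69), (e,70)}
  {d, e} × {68, 70} = {(d,68), (d,70), (e,68), (e,70)}
  {d, f} × {68, 70} = {(d,68), (d,70), (f,68), (f,70)}
  {d, e} × {68, 69, 70} = {(d,68), (d,69), (d,70), (e,68), (e,69), (e,70)}
  {d, f} × {68, 69, 70} = {(d,68), (d,69), (d,70), (f,68), (f,69), (f,70)}
  {d, e, f} × {68, 70} = {(d,68), (d,70), (e,68), (e,70), (f,68), (f,70)}
  {d, e, f} × {68, 69, 70} = {(d,68), (d,69), (d,70), (e,68), (e,69), (e,70), (f,68), (f,69), (f,70)}
These 16 distinct sets form the basis B.
Close under arbitrary unions to get τ_{X×Y}; counting gives |τ_{X×Y}| = 40.


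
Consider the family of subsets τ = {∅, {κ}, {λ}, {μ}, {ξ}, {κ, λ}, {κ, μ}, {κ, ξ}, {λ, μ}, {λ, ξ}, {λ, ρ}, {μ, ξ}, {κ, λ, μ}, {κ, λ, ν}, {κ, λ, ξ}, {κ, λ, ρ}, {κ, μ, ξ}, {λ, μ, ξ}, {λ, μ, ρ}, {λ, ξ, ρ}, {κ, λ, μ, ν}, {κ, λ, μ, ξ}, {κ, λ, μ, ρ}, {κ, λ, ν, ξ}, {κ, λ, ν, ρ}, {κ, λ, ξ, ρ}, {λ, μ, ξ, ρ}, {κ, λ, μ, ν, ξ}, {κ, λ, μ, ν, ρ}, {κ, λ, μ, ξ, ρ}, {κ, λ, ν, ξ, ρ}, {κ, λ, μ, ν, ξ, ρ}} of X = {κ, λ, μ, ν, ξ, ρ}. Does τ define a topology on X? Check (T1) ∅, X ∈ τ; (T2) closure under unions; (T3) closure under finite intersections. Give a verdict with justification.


τ IS a topology on X.

Axiom (T1): ∅ ∈ τ? Yes; X ∈ τ? Yes.
Axiom (T2/T3): check pairwise unions and intersections of members of τ.
All pairwise intersections and unions checked — each lies in τ. Therefore τ satisfies (T1), (T2), (T3): it IS a topology on X.


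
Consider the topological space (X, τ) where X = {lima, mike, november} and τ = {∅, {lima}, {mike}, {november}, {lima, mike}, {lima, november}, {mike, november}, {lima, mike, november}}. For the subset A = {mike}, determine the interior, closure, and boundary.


int(A) = {mike}, cl(A) = {mike}, ∂A = ∅.

Closed sets in (X, τ) are complements of opens:
  closed(X, τ) = {∅, {lima}, {mike}, {november}, {lima, mike}, {lima, november}, {mike, november}, {lima, mike, november}}.
int(A) = ⋃ {U ∈ τ : U ⊆ A}. Opens contained in A: ∅, {mike}.
Taking the union of these: int(A) = {mike}.
cl(A) = ⋂ {C closed : A ⊆ C}. Closed sets containing A: {mike}, {lima, mike}, {mike, november}, {lima, mike, november}.
Intersecting these: cl(A) = {mike}.
∂A = cl(A) ∖ int(A) = {mike} ∖ {mike} = ∅.


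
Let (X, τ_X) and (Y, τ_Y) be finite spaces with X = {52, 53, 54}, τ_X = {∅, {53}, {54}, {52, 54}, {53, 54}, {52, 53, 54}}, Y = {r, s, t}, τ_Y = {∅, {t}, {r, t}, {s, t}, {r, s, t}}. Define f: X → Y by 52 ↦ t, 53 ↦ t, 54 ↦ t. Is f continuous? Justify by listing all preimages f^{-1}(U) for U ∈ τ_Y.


f IS continuous.

Compute f^{-1}(U) for each U ∈ τ_Y:
  U = ∅: f^{-1}(U) = ∅ ∈ τ_X ✓.
  U = {t}: f^{-1}(U) = {52, 53, 54} ∈ τ_X ✓.
  U = {r, t}: f^{-1}(U) = {52, 53, 54} ∈ τ_X ✓.
  U = {s, t}: f^{-1}(U) = {52, 53, 54} ∈ τ_X ✓.
  U = {r, s, t}: f^{-1}(U) = {52, 53, 54} ∈ τ_X ✓.
Every preimage lies in τ_X, so f IS continuous.


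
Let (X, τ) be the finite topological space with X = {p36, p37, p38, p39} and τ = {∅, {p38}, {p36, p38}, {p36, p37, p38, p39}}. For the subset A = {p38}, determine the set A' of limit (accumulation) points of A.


A' = {p36, p37, p39}

For each x ∈ X, list the open sets U ∈ τ with x ∈ U, then check whether U ∩ (A ∖ {x}) ≠ ∅ for every such U.
  x = p36: opens ∋ x are {p36, p38}, {p36, p37, p38, p39}; each meets A ∖ {p36}, so x IS a limit point.
  x = p37: opens ∋ x are {p36, p37, p38, p39}; each meets A ∖ {p37}, so x IS a limit point.
  x = p38: open {p38} ∋ x has {p38} ∩ (A ∖ {p38}) = ∅, so x is NOT a limit point.
  x = p39: opens ∋ x are {p36, p37, p38, p39}; each meets A ∖ {p39}, so x IS a limit point.
Collecting: A' = {p36, p37, p39}.


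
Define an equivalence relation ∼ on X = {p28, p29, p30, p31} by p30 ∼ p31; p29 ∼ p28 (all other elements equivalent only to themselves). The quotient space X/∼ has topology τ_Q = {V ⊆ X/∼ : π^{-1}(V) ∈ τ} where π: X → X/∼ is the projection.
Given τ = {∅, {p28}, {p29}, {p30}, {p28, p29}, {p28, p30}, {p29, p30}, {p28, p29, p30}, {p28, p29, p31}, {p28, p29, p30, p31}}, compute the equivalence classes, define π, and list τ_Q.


X/∼ = {[p28=p29], [p30=p31]}; |τ_Q| = 3.

Equivalence classes: [p28=p29], [p30=p31].
Quotient map π: X → X/∼ sends p28 ↦ [p28=p29], p29 ↦ [p28=p29], p30 ↦ [p30=p31], p31 ↦ [p30=p31].
For each subset V ⊆ X/∼, compute π^{-1}(V) ⊆ X and check whether π^{-1}(V) ∈ τ. V is open in τ_Q iff π^{-1}(V) ∈ τ.
  V = {}: π^{-1}(V) = ∅ ∈ τ ✓.
  V = {[p28=p29]}: π^{-1}(V) = {p28, p29} ∈ τ ✓.
  V = {[p30=p31]}: π^{-1}(V) = {p30, p31} ∉ τ ✗.
  V = {[p28=p29], [p30=p31]}: π^{-1}(V) = {p28, p29, p30, p31} ∈ τ ✓.
Open sets in the quotient: τ_Q = {{}, {[p28=p29]}, {[p28=p29], [p30=p31]}} (3 elements).


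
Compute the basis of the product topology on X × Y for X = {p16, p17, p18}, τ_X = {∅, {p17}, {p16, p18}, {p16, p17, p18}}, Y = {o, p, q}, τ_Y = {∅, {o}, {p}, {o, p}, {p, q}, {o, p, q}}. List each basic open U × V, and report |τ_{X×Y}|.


Basis B = {∅ × ∅, {p17} × {o}, {p17} × {p}, {p16, p18} × {o}, {p16, p18} × {p}, {p17} × {o, p}, {p17} × {p, q}, {p16, p17, p18} × {o}, {p16, p17, p18} × {p}, {p17} × {o, p, q}, {p16, p18} × {o, p}, {p16, p18} × {p, q}, {p16, p18} × {o, p, q}, {p16, p17, p18} × {o, p}, {p16, p17, p18} × {p, q}, {p16, p17, p18} × {o, p, q}}; |τ_{X×Y}| = 36.

Enumerate products U × V with U ∈ τ_X, V ∈ τ_Y (deduplicated):
  ∅ × ∅ = {} (∅)
  {p17} × {o} = {(p17,o)}
  {p17} × {p} = {(p17,p)}
  {p16, p18} × {o} = {(p16,o), (p18,o)}
  {p16, p18} × {p} = {(p16,p), (p18,p)}
  {p17} × {o, p} = {(p17,o), (p17,p)}
  {p17} × {p, q} = {(p17,p), (p17,q)}
  {p16, p17, p18} × {o} = {(p16,o), (p17,o), (p18,o)}
  {p16, p17, p18} × {p} = {(p16,p), (p17,p), (p18,p)}
  {p17} × {o, p, q} = {(p17,o), (p17,p), (p17,q)}
  {p16, p18} × {o, p} = {(p16,o), (p16,p), (p18,o), (p18,p)}
  {p16, p18} × {p, q} = {(p16,p), (p16,q), (p18,p), (p18,q)}
  {p16, p18} × {o, p, q} = {(p16,o), (p16,p), (p16,q), (p18,o), (p18,p), (p18,q)}
  {p16, p17, p18} × {o, p} = {(p16,o), (p16,p), (p17,o), (p17,p), (p18,o), (p18,p)}
  {p16, p17, p18} × {p, q} = {(p16,p), (p16,q), (p17,p), (p17,q), (p18,p), (p18,q)}
  {p16, p17, p18} × {o, p, q} = {(p16,o), (p16,p), (p16,q), (p17,o), (p17,p), (p17,q), (p18,o), (p18,p), (p18,q)}
These 16 distinct sets form the basis B.
Close under arbitrary unions to get τ_{X×Y}; counting gives |τ_{X×Y}| = 36.


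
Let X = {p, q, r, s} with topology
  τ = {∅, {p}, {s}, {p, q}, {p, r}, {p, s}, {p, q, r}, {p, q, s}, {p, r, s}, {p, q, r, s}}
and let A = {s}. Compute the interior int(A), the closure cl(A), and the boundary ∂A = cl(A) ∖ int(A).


int(A) = {s}, cl(A) = {s}, ∂A = ∅.

Closed sets in (X, τ) are complements of opens:
  closed(X, τ) = {∅, {q}, {r}, {s}, {q, r}, {q, s}, {r, s}, {p, q, r}, {q, r, s}, {p, q, r, s}}.
int(A) = ⋃ {U ∈ τ : U ⊆ A}. Opens contained in A: ∅, {s}.
Taking the union of these: int(A) = {s}.
cl(A) = ⋂ {C closed : A ⊆ C}. Closed sets containing A: {s}, {q, s}, {r, s}, {q, r, s}, {p, q, r, s}.
Intersecting these: cl(A) = {s}.
∂A = cl(A) ∖ int(A) = {s} ∖ {s} = ∅.


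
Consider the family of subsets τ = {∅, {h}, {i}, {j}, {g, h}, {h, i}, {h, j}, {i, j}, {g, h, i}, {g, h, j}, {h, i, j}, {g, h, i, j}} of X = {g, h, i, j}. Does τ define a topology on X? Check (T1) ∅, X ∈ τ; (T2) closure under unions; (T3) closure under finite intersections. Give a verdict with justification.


τ IS a topology on X.

Axiom (T1): ∅ ∈ τ? Yes; X ∈ τ? Yes.
Axiom (T2/T3): check pairwise unions and intersections of members of τ.
All pairwise intersections and unions checked — each lies in τ. Therefore τ satisfies (T1), (T2), (T3): it IS a topology on X.


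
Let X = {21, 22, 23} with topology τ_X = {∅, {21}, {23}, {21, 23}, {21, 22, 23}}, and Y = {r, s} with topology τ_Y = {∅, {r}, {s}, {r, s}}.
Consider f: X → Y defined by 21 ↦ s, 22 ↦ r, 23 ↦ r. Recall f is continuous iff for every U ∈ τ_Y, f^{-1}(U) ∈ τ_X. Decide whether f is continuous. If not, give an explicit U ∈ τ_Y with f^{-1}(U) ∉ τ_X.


f is NOT continuous.

Compute f^{-1}(U) for each U ∈ τ_Y:
  U = ∅: f^{-1}(U) = ∅ ∈ τ_X ✓.
  U = {r}: f^{-1}(U) = {22, 23} ∉ τ_X ✗.
  U = {s}: f^{-1}(U) = {21} ∈ τ_X ✓.
  U = {r, s}: f^{-1}(U) = {21, 22, 23} ∈ τ_X ✓.
Found U = {r} with f^{-1}(U) = {22, 23} not in τ_X. Therefore f is NOT continuous.


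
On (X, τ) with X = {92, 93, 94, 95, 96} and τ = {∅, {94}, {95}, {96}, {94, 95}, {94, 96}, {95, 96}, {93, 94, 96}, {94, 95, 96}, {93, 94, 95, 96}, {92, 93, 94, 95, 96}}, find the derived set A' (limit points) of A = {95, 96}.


A' = {92, 93}

For each x ∈ X, list the open sets U ∈ τ with x ∈ U, then check whether U ∩ (A ∖ {x}) ≠ ∅ for every such U.
  x = 92: opens ∋ x are {92, 93, 94, 95, 96}; each meets A ∖ {92}, so x IS a limit point.
  x = 93: opens ∋ x are {93, 94, 96}, {93, 94, 95, 96}, {92, 93, 94, 95, 96}; each meets A ∖ {93}, so x IS a limit point.
  x = 94: open {94} ∋ x has {94} ∩ (A ∖ {94}) = ∅, so x is NOT a limit point.
  x = 95: open {95} ∋ x has {95} ∩ (A ∖ {95}) = ∅, so x is NOT a limit point.
  x = 96: open {96} ∋ x has {96} ∩ (A ∖ {96}) = ∅, so x is NOT a limit point.
Collecting: A' = {92, 93}.


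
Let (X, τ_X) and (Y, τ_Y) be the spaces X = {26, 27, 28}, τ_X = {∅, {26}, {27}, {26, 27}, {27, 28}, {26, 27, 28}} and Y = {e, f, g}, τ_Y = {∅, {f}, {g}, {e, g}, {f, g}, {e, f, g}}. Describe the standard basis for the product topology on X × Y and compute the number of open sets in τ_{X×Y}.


Basis B = {∅ × ∅, {26} × {f}, {26} × {g}, {27} × {f}, {27} × {g}, {26} × {e, g}, {26} × {f, g}, {26, 27} × {f}, {26, 27} × {g}, {27} × {e, g}, {27} × {f, g}, {27, 28} × {f}, {27, 28} × {g}, {26} × {e, f, g}, {26, 27, 28} × {f}, {26, 27, 28} × {g}, {27} × {e, f, g}, {26, 27} × {e, g}, {26, 27} × {f, g}, {27, 28} × {e, g}, {27, 28} × {f, g}, {26, 27} × {e, f, g}, {26, 27, 28} × {e, g}, {26, 27, 28} × {f, g}, {27, 28} × {e, f, g}, {26, 27, 28} × {e, f, g}}; |τ_{X×Y}| = 108.

Enumerate products U × V with U ∈ τ_X, V ∈ τ_Y (deduplicated):
  ∅ × ∅ = {} (∅)
  {26} × {f} = {(26,f)}
  {26} × {g} = {(26,g)}
  {27} × {f} = {(27,f)}
  {27} × {g} = {(27,g)}
  {26} × {e, g} = {(26,e), (26,g)}
  {26} × {f, g} = {(26,f), (26,g)}
  {26, 27} × {f} = {(26,f), (27,f)}
  {26, 27} × {g} = {(26,g), (27,g)}
  {27} × {e, g} = {(27,e), (27,g)}
  {27} × {f, g} = {(27,f), (27,g)}
  {27, 28} × {f} = {(27,f), (28,f)}
  {27, 28} × {g} = {(27,g), (28,g)}
  {26} × {e, f, g} = {(26,e), (26,f), (26,g)}
  {26, 27, 28} × {f} = {(26,f), (27,f), (28,f)}
  {26, 27, 28} × {g} = {(26,g), (27,g), (28,g)}
  {27} × {e, f, g} = {(27,e), (27,f), (27,g)}
  {26, 27} × {e, g} = {(26,e), (26,g), (27,e), (27,g)}
  {26, 27} × {f, g} = {(26,f), (26,g), (27,f), (27,g)}
  {27, 28} × {e, g} = {(27,e), (27,g), (28,e), (28,g)}
  {27, 28} × {f, g} = {(27,f), (27,g), (28,f), (28,g)}
  {26, 27} × {e, f, g} = {(26,e), (26,f), (26,g), (27,e), (27,f), (27,g)}
  {26, 27, 28} × {e, g} = {(26,e), (26,g), (27,e), (27,g), (28,e), (28,g)}
  {26, 27, 28} × {f, g} = {(26,f), (26,g), (27,f), (27,g), (28,f), (28,g)}
  {27, 28} × {e, f, g} = {(27,e), (27,f), (27,g), (28,e), (28,f), (28,g)}
  {26, 27, 28} × {e, f, g} = {(26,e), (26,f), (26,g), (27,e), (27,f), (27,g), (28,e), (28,f), (28,g)}
These 26 distinct sets form the basis B.
Close under arbitrary unions to get τ_{X×Y}; counting gives |τ_{X×Y}| = 108.


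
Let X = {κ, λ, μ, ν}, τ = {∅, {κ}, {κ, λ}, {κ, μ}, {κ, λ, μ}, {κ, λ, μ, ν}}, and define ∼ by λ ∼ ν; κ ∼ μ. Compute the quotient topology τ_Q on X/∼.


X/∼ = {[κ=μ], [λ=ν]}; |τ_Q| = 3.

Equivalence classes: [κ=μ], [λ=ν].
Quotient map π: X → X/∼ sends κ ↦ [κ=μ], λ ↦ [λ=ν], μ ↦ [κ=μ], ν ↦ [λ=ν].
For each subset V ⊆ X/∼, compute π^{-1}(V) ⊆ X and check whether π^{-1}(V) ∈ τ. V is open in τ_Q iff π^{-1}(V) ∈ τ.
  V = {}: π^{-1}(V) = ∅ ∈ τ ✓.
  V = {[κ=μ]}: π^{-1}(V) = {κ, μ} ∈ τ ✓.
  V = {[λ=ν]}: π^{-1}(V) = {λ, ν} ∉ τ ✗.
  V = {[κ=μ], [λ=ν]}: π^{-1}(V) = {κ, λ, μ, ν} ∈ τ ✓.
Open sets in the quotient: τ_Q = {{}, {[κ=μ]}, {[κ=μ], [λ=ν]}} (3 elements).


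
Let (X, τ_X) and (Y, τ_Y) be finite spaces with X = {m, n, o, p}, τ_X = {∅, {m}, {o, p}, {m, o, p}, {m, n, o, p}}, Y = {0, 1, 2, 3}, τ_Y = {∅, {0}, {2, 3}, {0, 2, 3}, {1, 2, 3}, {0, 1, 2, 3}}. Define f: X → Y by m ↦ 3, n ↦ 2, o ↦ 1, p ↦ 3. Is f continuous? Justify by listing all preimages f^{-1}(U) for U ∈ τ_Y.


f is NOT continuous.

Compute f^{-1}(U) for each U ∈ τ_Y:
  U = ∅: f^{-1}(U) = ∅ ∈ τ_X ✓.
  U = {0}: f^{-1}(U) = ∅ ∈ τ_X ✓.
  U = {2, 3}: f^{-1}(U) = {m, n, p} ∉ τ_X ✗.
  U = {0, 2, 3}: f^{-1}(U) = {m, n, p} ∉ τ_X ✗.
  U = {1, 2, 3}: f^{-1}(U) = {m, n, o, p} ∈ τ_X ✓.
  U = {0, 1, 2, 3}: f^{-1}(U) = {m, n, o, p} ∈ τ_X ✓.
Found U = {2, 3} with f^{-1}(U) = {m, n, p} not in τ_X. Therefore f is NOT continuous.


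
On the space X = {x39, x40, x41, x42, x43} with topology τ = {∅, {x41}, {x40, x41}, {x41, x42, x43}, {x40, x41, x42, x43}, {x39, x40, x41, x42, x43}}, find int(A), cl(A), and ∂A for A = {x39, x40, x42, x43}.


int(A) = ∅, cl(A) = {x39, x40, x42, x43}, ∂A = {x39, x40, x42, x43}.

Closed sets in (X, τ) are complements of opens:
  closed(X, τ) = {∅, {x39}, {x39, x40}, {x39, x42, x43}, {x39, x40, x42, x43}, {x39, x40, x41, x42, x43}}.
int(A) = ⋃ {U ∈ τ : U ⊆ A}. Opens contained in A: ∅.
Taking the union of these: int(A) = ∅.
cl(A) = ⋂ {C closed : A ⊆ C}. Closed sets containing A: {x39, x40, x42, x43}, {x39, x40, x41, x42, x43}.
Intersecting these: cl(A) = {x39, x40, x42, x43}.
∂A = cl(A) ∖ int(A) = {x39, x40, x42, x43} ∖ ∅ = {x39, x40, x42, x43}.


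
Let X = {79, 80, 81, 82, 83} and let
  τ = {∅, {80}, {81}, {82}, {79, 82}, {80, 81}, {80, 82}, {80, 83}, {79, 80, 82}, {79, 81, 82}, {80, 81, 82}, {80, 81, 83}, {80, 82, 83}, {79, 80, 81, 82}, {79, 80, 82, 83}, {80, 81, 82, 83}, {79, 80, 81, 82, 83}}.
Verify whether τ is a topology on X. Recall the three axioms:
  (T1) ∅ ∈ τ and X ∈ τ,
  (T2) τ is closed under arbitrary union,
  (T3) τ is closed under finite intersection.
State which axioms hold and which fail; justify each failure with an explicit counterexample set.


τ is NOT a topology on X.

Axiom (T1): ∅ ∈ τ? Yes; X ∈ τ? Yes.
Axiom (T2/T3): check pairwise unions and intersections of members of τ.
Counterexample for (T2): {81} ∪ {82} = {81, 82} ∉ τ. Therefore τ is NOT a topology.


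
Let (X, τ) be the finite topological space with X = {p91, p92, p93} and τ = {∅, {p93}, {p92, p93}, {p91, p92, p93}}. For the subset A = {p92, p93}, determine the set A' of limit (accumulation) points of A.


A' = {p91, p92}

For each x ∈ X, list the open sets U ∈ τ with x ∈ U, then check whether U ∩ (A ∖ {x}) ≠ ∅ for every such U.
  x = p91: opens ∋ x are {p91, p92, p93}; each meets A ∖ {p91}, so x IS a limit point.
  x = p92: opens ∋ x are {p92, p93}, {p91, p92, p93}; each meets A ∖ {p92}, so x IS a limit point.
  x = p93: open {p93} ∋ x has {p93} ∩ (A ∖ {p93}) = ∅, so x is NOT a limit point.
Collecting: A' = {p91, p92}.


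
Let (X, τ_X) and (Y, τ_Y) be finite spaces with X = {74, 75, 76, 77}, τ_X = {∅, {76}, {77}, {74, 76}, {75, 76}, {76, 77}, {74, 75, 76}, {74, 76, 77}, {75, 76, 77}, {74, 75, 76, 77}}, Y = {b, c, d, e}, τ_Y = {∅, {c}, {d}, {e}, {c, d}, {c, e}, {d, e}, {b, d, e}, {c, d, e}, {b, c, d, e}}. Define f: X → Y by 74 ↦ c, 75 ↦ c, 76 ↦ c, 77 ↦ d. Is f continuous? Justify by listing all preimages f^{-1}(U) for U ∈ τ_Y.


f IS continuous.

Compute f^{-1}(U) for each U ∈ τ_Y:
  U = ∅: f^{-1}(U) = ∅ ∈ τ_X ✓.
  U = {c}: f^{-1}(U) = {74, 75, 76} ∈ τ_X ✓.
  U = {d}: f^{-1}(U) = {77} ∈ τ_X ✓.
  U = {e}: f^{-1}(U) = ∅ ∈ τ_X ✓.
  U = {c, d}: f^{-1}(U) = {74, 75, 76, 77} ∈ τ_X ✓.
  U = {c, e}: f^{-1}(U) = {74, 75, 76} ∈ τ_X ✓.
  U = {d, e}: f^{-1}(U) = {77} ∈ τ_X ✓.
  U = {b, d, e}: f^{-1}(U) = {77} ∈ τ_X ✓.
  U = {c, d, e}: f^{-1}(U) = {74, 75, 76, 77} ∈ τ_X ✓.
  U = {b, c, d, e}: f^{-1}(U) = {74, 75, 76, 77} ∈ τ_X ✓.
Every preimage lies in τ_X, so f IS continuous.


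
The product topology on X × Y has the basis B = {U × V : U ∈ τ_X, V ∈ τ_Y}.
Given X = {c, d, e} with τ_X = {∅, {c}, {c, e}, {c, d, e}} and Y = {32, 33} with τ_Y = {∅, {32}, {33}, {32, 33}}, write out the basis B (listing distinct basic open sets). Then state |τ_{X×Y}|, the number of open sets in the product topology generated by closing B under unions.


Basis B = {∅ × ∅, {c} × {32}, {c} × {33}, {c} × {32, 33}, {c, e} × {32}, {c, e} × {33}, {c, d, e} × {32}, {c, d, e} × {33}, {c, e} × {32, 33}, {c, d, e} × {32, 33}}; |τ_{X×Y}| = 16.

Enumerate products U × V with U ∈ τ_X, V ∈ τ_Y (deduplicated):
  ∅ × ∅ = {} (∅)
  {c} × {32} = {(c,32)}
  {c} × {33} = {(c,33)}
  {c} × {32, 33} = {(c,32), (c,33)}
  {c, e} × {32} = {(c,32), (e,32)}
  {c, e} × {33} = {(c,33), (e,33)}
  {c, d, e} × {32} = {(c,32), (d,32), (e,32)}
  {c, d, e} × {33} = {(c,33), (d,33), (e,33)}
  {c, e} × {32, 33} = {(c,32), (c,33), (e,32), (e,33)}
  {c, d, e} × {32, 33} = {(c,32), (c,33), (d,32), (d,33), (e,32), (e,33)}
These 10 distinct sets form the basis B.
Close under arbitrary unions to get τ_{X×Y}; counting gives |τ_{X×Y}| = 16.


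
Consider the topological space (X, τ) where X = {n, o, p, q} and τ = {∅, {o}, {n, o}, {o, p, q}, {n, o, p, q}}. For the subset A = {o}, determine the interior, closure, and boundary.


int(A) = {o}, cl(A) = {n, o, p, q}, ∂A = {n, p, q}.

Closed sets in (X, τ) are complements of opens:
  closed(X, τ) = {∅, {n}, {p, q}, {n, p, q}, {n, o, p, q}}.
int(A) = ⋃ {U ∈ τ : U ⊆ A}. Opens contained in A: ∅, {o}.
Taking the union of these: int(A) = {o}.
cl(A) = ⋂ {C closed : A ⊆ C}. Closed sets containing A: {n, o, p, q}.
Intersecting these: cl(A) = {n, o, p, q}.
∂A = cl(A) ∖ int(A) = {n, o, p, q} ∖ {o} = {n, p, q}.


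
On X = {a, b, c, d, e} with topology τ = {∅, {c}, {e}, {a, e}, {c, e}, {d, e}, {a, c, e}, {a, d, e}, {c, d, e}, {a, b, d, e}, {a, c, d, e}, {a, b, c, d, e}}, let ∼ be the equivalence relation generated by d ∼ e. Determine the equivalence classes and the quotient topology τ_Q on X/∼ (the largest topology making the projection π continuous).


X/∼ = {[a], [b], [c], [d=e]}; |τ_Q| = 8.

Equivalence classes: [a], [b], [c], [d=e].
Quotient map π: X → X/∼ sends a ↦ [a], b ↦ [b], c ↦ [c], d ↦ [d=e], e ↦ [d=e].
For each subset V ⊆ X/∼, compute π^{-1}(V) ⊆ X and check whether π^{-1}(V) ∈ τ. V is open in τ_Q iff π^{-1}(V) ∈ τ.
  V = {}: π^{-1}(V) = ∅ ∈ τ ✓.
  V = {[a]}: π^{-1}(V) = {a} ∉ τ ✗.
  V = {[b]}: π^{-1}(V) = {b} ∉ τ ✗.
  V = {[a], [b]}: π^{-1}(V) = {a, b} ∉ τ ✗.
  V = {[c]}: π^{-1}(V) = {c} ∈ τ ✓.
  V = {[a], [c]}: π^{-1}(V) = {a, c} ∉ τ ✗.
  V = {[b], [c]}: π^{-1}(V) = {b, c} ∉ τ ✗.
  V = {[a], [b], [c]}: π^{-1}(V) = {a, b, c} ∉ τ ✗.
  V = {[d=e]}: π^{-1}(V) = {d, e} ∈ τ ✓.
  V = {[a], [d=e]}: π^{-1}(V) = {a, d, e} ∈ τ ✓.
  V = {[b], [d=e]}: π^{-1}(V) = {b, d, e} ∉ τ ✗.
  V = {[a], [b], [d=e]}: π^{-1}(V) = {a, b, d, e} ∈ τ ✓.
  V = {[c], [d=e]}: π^{-1}(V) = {c, d, e} ∈ τ ✓.
  V = {[a], [c], [d=e]}: π^{-1}(V) = {a, c, d, e} ∈ τ ✓.
  V = {[b], [c], [d=e]}: π^{-1}(V) = {b, c, d, e} ∉ τ ✗.
  V = {[a], [b], [c], [d=e]}: π^{-1}(V) = {a, b, c, d, e} ∈ τ ✓.
Open sets in the quotient: τ_Q = {{}, {[c]}, {[d=e]}, {[a], [d=e]}, {[a], [b], [d=e]}, {[c], [d=e]}, {[a], [c], [d=e]}, {[a], [b], [c], [d=e]}} (8 elements).


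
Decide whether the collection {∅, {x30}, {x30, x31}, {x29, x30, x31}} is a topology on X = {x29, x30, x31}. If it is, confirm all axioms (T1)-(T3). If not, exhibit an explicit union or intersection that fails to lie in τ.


τ IS a topology on X.

Axiom (T1): ∅ ∈ τ? Yes; X ∈ τ? Yes.
Axiom (T2/T3): check pairwise unions and intersections of members of τ.
All pairwise intersections and unions checked — each lies in τ. Therefore τ satisfies (T1), (T2), (T3): it IS a topology on X.


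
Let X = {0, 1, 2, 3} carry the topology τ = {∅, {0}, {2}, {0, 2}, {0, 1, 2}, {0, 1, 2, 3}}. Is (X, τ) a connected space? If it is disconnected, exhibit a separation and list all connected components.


(X, τ) is connected.

Find clopen sets (U ∈ τ with X ∖ U ∈ τ):
  U = ∅, X ∖ U = {0, 1, 2, 3} — both open, so U is clopen.
  U = {0, 1, 2, 3}, X ∖ U = ∅ — both open, so U is clopen.
Only trivial clopens (∅ and X) exist, so (X, τ) is connected.
Compute connected components by grouping points that agree on all clopens:
  component: {0, 1, 2, 3}


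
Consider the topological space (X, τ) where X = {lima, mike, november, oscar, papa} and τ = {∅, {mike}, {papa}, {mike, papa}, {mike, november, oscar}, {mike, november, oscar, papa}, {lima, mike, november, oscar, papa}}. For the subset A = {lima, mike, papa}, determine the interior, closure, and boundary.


int(A) = {mike, papa}, cl(A) = {lima, mike, november, oscar, papa}, ∂A = {lima, november, oscar}.

Closed sets in (X, τ) are complements of opens:
  closed(X, τ) = {∅, {lima}, {lima, papa}, {lima, november, oscar}, {lima, mike, november, oscar}, {lima, november, oscar, papa}, {lima, mike, november, oscar, papa}}.
int(A) = ⋃ {U ∈ τ : U ⊆ A}. Opens contained in A: ∅, {mike}, {papa}, {mike, papa}.
Taking the union of these: int(A) = {mike, papa}.
cl(A) = ⋂ {C closed : A ⊆ C}. Closed sets containing A: {lima, mike, november, oscar, papa}.
Intersecting these: cl(A) = {lima, mike, november, oscar, papa}.
∂A = cl(A) ∖ int(A) = {lima, mike, november, oscar, papa} ∖ {mike, papa} = {lima, november, oscar}.


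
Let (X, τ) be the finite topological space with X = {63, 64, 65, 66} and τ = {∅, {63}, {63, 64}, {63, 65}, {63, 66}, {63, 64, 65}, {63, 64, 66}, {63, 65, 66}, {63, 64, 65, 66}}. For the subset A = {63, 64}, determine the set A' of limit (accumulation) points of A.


A' = {64, 65, 66}

For each x ∈ X, list the open sets U ∈ τ with x ∈ U, then check whether U ∩ (A ∖ {x}) ≠ ∅ for every such U.
  x = 63: open {63} ∋ x has {63} ∩ (A ∖ {63}) = ∅, so x is NOT a limit point.
  x = 64: opens ∋ x are {63, 64}, {63, 64, 65}, {63, 64, 66}, {63, 64, 65, 66}; each meets A ∖ {64}, so x IS a limit point.
  x = 65: opens ∋ x are {63, 65}, {63, 64, 65}, {63, 65, 66}, {63, 64, 65, 66}; each meets A ∖ {65}, so x IS a limit point.
  x = 66: opens ∋ x are {63, 66}, {63, 64, 66}, {63, 65, 66}, {63, 64, 65, 66}; each meets A ∖ {66}, so x IS a limit point.
Collecting: A' = {64, 65, 66}.


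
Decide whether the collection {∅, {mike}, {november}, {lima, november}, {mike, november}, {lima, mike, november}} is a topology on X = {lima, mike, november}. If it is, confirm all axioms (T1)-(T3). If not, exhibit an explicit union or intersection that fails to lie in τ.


τ IS a topology on X.

Axiom (T1): ∅ ∈ τ? Yes; X ∈ τ? Yes.
Axiom (T2/T3): check pairwise unions and intersections of members of τ.
All pairwise intersections and unions checked — each lies in τ. Therefore τ satisfies (T1), (T2), (T3): it IS a topology on X.


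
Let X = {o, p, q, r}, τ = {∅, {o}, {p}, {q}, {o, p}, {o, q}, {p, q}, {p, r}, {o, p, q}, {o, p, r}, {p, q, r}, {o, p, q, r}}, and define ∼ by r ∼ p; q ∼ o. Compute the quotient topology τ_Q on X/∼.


X/∼ = {[o=q], [p=r]}; |τ_Q| = 4.

Equivalence classes: [o=q], [p=r].
Quotient map π: X → X/∼ sends o ↦ [o=q], p ↦ [p=r], q ↦ [o=q], r ↦ [p=r].
For each subset V ⊆ X/∼, compute π^{-1}(V) ⊆ X and check whether π^{-1}(V) ∈ τ. V is open in τ_Q iff π^{-1}(V) ∈ τ.
  V = {}: π^{-1}(V) = ∅ ∈ τ ✓.
  V = {[o=q]}: π^{-1}(V) = {o, q} ∈ τ ✓.
  V = {[p=r]}: π^{-1}(V) = {p, r} ∈ τ ✓.
  V = {[o=q], [p=r]}: π^{-1}(V) = {o, p, q, r} ∈ τ ✓.
Open sets in the quotient: τ_Q = {{}, {[o=q]}, {[p=r]}, {[o=q], [p=r]}} (4 elements).


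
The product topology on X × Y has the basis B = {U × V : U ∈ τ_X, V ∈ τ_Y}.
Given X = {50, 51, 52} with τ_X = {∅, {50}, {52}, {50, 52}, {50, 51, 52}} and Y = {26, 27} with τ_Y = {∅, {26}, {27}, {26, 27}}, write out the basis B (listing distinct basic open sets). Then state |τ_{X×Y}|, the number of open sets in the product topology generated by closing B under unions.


Basis B = {∅ × ∅, {50} × {26}, {50} × {27}, {52} × {26}, {52} × {27}, {50} × {26, 27}, {50, 52} × {26}, {50, 52} × {27}, {52} × {26, 27}, {50, 51, 52} × {26}, {50, 51, 52} × {27}, {50, 52} × {26, 27}, {50, 51, 52} × {26, 27}}; |τ_{X×Y}| = 25.

Enumerate products U × V with U ∈ τ_X, V ∈ τ_Y (deduplicated):
  ∅ × ∅ = {} (∅)
  {50} × {26} = {(50,26)}
  {50} × {27} = {(50,27)}
  {52} × {26} = {(52,26)}
  {52} × {27} = {(52,27)}
  {50} × {26, 27} = {(50,26), (50,27)}
  {50, 52} × {26} = {(50,26), (52,26)}
  {50, 52} × {27} = {(50,27), (52,27)}
  {52} × {26, 27} = {(52,26), (52,27)}
  {50, 51, 52} × {26} = {(50,26), (51,26), (52,26)}
  {50, 51, 52} × {27} = {(50,27), (51,27), (52,27)}
  {50, 52} × {26, 27} = {(50,26), (50,27), (52,26), (52,27)}
  {50, 51, 52} × {26, 27} = {(50,26), (50,27), (51,26), (51,27), (52,26), (52,27)}
These 13 distinct sets form the basis B.
Close under arbitrary unions to get τ_{X×Y}; counting gives |τ_{X×Y}| = 25.


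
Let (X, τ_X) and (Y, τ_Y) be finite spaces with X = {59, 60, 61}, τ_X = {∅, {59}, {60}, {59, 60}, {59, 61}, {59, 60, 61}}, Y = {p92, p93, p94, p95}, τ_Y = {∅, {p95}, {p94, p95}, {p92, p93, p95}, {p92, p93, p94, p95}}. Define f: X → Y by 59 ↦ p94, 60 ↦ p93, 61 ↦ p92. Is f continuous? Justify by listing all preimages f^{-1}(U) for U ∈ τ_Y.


f is NOT continuous.

Compute f^{-1}(U) for each U ∈ τ_Y:
  U = ∅: f^{-1}(U) = ∅ ∈ τ_X ✓.
  U = {p95}: f^{-1}(U) = ∅ ∈ τ_X ✓.
  U = {p94, p95}: f^{-1}(U) = {59} ∈ τ_X ✓.
  U = {p92, p93, p95}: f^{-1}(U) = {60, 61} ∉ τ_X ✗.
  U = {p92, p93, p94, p95}: f^{-1}(U) = {59, 60, 61} ∈ τ_X ✓.
Found U = {p92, p93, p95} with f^{-1}(U) = {60, 61} not in τ_X. Therefore f is NOT continuous.


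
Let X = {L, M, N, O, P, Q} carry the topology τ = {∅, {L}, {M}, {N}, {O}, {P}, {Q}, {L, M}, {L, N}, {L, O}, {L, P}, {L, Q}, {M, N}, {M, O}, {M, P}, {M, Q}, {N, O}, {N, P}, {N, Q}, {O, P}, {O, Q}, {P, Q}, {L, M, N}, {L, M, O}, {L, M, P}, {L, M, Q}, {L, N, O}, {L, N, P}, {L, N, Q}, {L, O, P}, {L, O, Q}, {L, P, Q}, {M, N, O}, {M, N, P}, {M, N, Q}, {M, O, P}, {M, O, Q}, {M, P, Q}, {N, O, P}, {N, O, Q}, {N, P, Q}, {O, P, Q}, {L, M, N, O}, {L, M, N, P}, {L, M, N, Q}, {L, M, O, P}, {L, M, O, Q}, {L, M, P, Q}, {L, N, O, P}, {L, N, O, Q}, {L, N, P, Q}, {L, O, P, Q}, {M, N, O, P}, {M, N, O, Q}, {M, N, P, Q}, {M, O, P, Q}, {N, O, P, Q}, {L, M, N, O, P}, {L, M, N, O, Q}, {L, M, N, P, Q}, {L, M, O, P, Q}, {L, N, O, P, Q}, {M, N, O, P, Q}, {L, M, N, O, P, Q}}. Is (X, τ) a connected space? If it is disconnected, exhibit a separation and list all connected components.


(X, τ) is disconnected; components = [{L}, {M}, {N}, {O}, {P}, {Q}].

Find clopen sets (U ∈ τ with X ∖ U ∈ τ):
  U = ∅, X ∖ U = {L, M, N, O, P, Q} — both open, so U is clopen.
  U = {L}, X ∖ U = {M, N, O, P, Q} — both open, so U is clopen.
  U = {M}, X ∖ U = {L, N, O, P, Q} — both open, so U is clopen.
  U = {N}, X ∖ U = {L, M, O, P, Q} — both open, so U is clopen.
  U = {O}, X ∖ U = {L, M, N, P, Q} — both open, so U is clopen.
  U = {P}, X ∖ U = {L, M, N, O, Q} — both open, so U is clopen.
  U = {Q}, X ∖ U = {L, M, N, O, P} — both open, so U is clopen.
  U = {L, M}, X ∖ U = {N, O, P, Q} — both open, so U is clopen.
  U = {L, N}, X ∖ U = {M, O, P, Q} — both open, so U is clopen.
  U = {L, O}, X ∖ U = {M, N, P, Q} — both open, so U is clopen.
  U = {L, P}, X ∖ U = {M, N, O, Q} — both open, so U is clopen.
  U = {L, Q}, X ∖ U = {M, N, O, P} — both open, so U is clopen.
  U = {M, N}, X ∖ U = {L, O, P, Q} — both open, so U is clopen.
  U = {M, O}, X ∖ U = {L, N, P, Q} — both open, so U is clopen.
  U = {M, P}, X ∖ U = {L, N, O, Q} — both open, so U is clopen.
  U = {M, Q}, X ∖ U = {L, N, O, P} — both open, so U is clopen.
  U = {N, O}, X ∖ U = {L, M, P, Q} — both open, so U is clopen.
  U = {N, P}, X ∖ U = {L, M, O, Q} — both open, so U is clopen.
  U = {N, Q}, X ∖ U = {L, M, O, P} — both open, so U is clopen.
  U = {O, P}, X ∖ U = {L, M, N, Q} — both open, so U is clopen.
  U = {O, Q}, X ∖ U = {L, M, N, P} — both open, so U is clopen.
  U = {P, Q}, X ∖ U = {L, M, N, O} — both open, so U is clopen.
  U = {L, M, N}, X ∖ U = {O, P, Q} — both open, so U is clopen.
  U = {L, M, O}, X ∖ U = {N, P, Q} — both open, so U is clopen.
  U = {L, M, P}, X ∖ U = {N, O, Q} — both open, so U is clopen.
  U = {L, M, Q}, X ∖ U = {N, O, P} — both open, so U is clopen.
  U = {L, N, O}, X ∖ U = {M, P, Q} — both open, so U is clopen.
  U = {L, N, P}, X ∖ U = {M, O, Q} — both open, so U is clopen.
  U = {L, N, Q}, X ∖ U = {M, O, P} — both open, so U is clopen.
  U = {L, O, P}, X ∖ U = {M, N, Q} — both open, so U is clopen.
  U = {L, O, Q}, X ∖ U = {M, N, P} — both open, so U is clopen.
  U = {L, P, Q}, X ∖ U = {M, N, O} — both open, so U is clopen.
  U = {M, N, O}, X ∖ U = {L, P, Q} — both open, so U is clopen.
  U = {M, N, P}, X ∖ U = {L, O, Q} — both open, so U is clopen.
  U = {M, N, Q}, X ∖ U = {L, O, P} — both open, so U is clopen.
  U = {M, O, P}, X ∖ U = {L, N, Q} — both open, so U is clopen.
  U = {M, O, Q}, X ∖ U = {L, N, P} — both open, so U is clopen.
  U = {M, P, Q}, X ∖ U = {L, N, O} — both open, so U is clopen.
  U = {N, O, P}, X ∖ U = {L, M, Q} — both open, so U is clopen.
  U = {N, O, Q}, X ∖ U = {L, M, P} — both open, so U is clopen.
  U = {N, P, Q}, X ∖ U = {L, M, O} — both open, so U is clopen.
  U = {O, P, Q}, X ∖ U = {L, M, N} — both open, so U is clopen.
  U = {L, M, N, O}, X ∖ U = {P, Q} — both open, so U is clopen.
  U = {L, M, N, P}, X ∖ U = {O, Q} — both open, so U is clopen.
  U = {L, M, N, Q}, X ∖ U = {O, P} — both open, so U is clopen.
  U = {L, M, O, P}, X ∖ U = {N, Q} — both open, so U is clopen.
  U = {L, M, O, Q}, X ∖ U = {N, P} — both open, so U is clopen.
  U = {L, M, P, Q}, X ∖ U = {N, O} — both open, so U is clopen.
  U = {L, N, O, P}, X ∖ U = {M, Q} — both open, so U is clopen.
  U = {L, N, O, Q}, X ∖ U = {M, P} — both open, so U is clopen.
  U = {L, N, P, Q}, X ∖ U = {M, O} — both open, so U is clopen.
  U = {L, O, P, Q}, X ∖ U = {M, N} — both open, so U is clopen.
  U = {M, N, O, P}, X ∖ U = {L, Q} — both open, so U is clopen.
  U = {M, N, O, Q}, X ∖ U = {L, P} — both open, so U is clopen.
  U = {M, N, P, Q}, X ∖ U = {L, O} — both open, so U is clopen.
  U = {M, O, P, Q}, X ∖ U = {L, N} — both open, so U is clopen.
  U = {N, O, P, Q}, X ∖ U = {L, M} — both open, so U is clopen.
  U = {L, M, N, O, P}, X ∖ U = {Q} — both open, so U is clopen.
  U = {L, M, N, O, Q}, X ∖ U = {P} — both open, so U is clopen.
  U = {L, M, N, P, Q}, X ∖ U = {O} — both open, so U is clopen.
  U = {L, M, O, P, Q}, X ∖ U = {N} — both open, so U is clopen.
  U = {L, N, O, P, Q}, X ∖ U = {M} — both open, so U is clopen.
  U = {M, N, O, P, Q}, X ∖ U = {L} — both open, so U is clopen.
  U = {L, M, N, O, P, Q}, X ∖ U = ∅ — both open, so U is clopen.
Nontrivial clopen(s) exist: e.g. {N, P, Q}. So (X, τ) is disconnected.
Compute connected components by grouping points that agree on all clopens:
  component: {L}
  component: {M}
  component: {N}
  component: {O}
  component: {P}
  component: {Q}
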